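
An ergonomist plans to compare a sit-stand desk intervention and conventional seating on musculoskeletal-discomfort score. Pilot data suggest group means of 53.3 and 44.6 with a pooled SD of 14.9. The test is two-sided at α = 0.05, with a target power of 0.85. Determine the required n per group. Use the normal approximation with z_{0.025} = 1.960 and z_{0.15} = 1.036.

Cohen's d = |M₁ − M₂| / SD_pooled = |53.3 − 44.6| / 14.9 = 8.7 / 14.9 = 0.584.
For two independent groups with equal n: n = 2·((z_{α/2} + z_β) / d)².
z_{α/2} + z_β = 1.960 + 1.036 = 2.996.
n = 2 × (2.996 / 0.584)² = 2 × 5.130² = 2 × 26.32 = 52.6.
Round up to the next whole participant.

n = 53 per group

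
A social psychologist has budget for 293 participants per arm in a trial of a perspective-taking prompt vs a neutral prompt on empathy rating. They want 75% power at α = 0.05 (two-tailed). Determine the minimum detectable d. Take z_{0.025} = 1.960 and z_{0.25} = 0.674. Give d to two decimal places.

For two independent groups of n = 293 each: d_min = (z_{α/2} + z_β)·√(2/n).
z-sum = 1.960 + 0.674 = 2.634.
d_min = 2.634 × √(2/293) = 2.634 × 0.0826 = 0.218.

d_min ≈ 0.22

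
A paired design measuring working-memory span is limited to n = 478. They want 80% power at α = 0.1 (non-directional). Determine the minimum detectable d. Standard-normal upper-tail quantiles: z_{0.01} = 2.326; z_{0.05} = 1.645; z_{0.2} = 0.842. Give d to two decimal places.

d_min ≈ 0.11

For a single sample (or paired design) of n = 478: d_min = (z_{α/2} + z_β)/√n.
z-sum = 1.645 + 0.842 = 2.487.
d_min = 2.487 / √478 = 2.487 / 21.863 = 0.114.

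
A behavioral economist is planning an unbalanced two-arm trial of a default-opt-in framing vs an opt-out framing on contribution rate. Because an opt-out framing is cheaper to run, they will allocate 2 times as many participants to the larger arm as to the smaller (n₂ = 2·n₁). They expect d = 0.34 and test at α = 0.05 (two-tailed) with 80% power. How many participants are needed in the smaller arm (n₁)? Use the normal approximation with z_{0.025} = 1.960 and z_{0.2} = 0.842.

With allocation ratio k = n₂/n₁ = 2, Var(x̄₁−x̄₂) = σ²(1/n₁ + 1/(k·n₁)) = σ²·(k+1)/(k·n₁).
So n₁ = (1 + 1/k)·((z_{α/2} + z_β)/d)² = 1.500 × (2.802/0.34)².
n₁ = 1.500 × 67.92 = 101.9.
Round up: n₁ = 102, giving n₂ = 2 × 102 = 204.

n₁ = 102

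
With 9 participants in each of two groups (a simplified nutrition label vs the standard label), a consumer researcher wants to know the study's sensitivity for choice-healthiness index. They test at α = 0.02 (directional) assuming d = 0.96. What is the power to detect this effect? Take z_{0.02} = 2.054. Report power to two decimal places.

power ≈ 0.49

For two equal groups, power = Φ(d·√(n/2) − z_{α}).
d·√(n/2) = 0.96 × √(9/2) = 0.96 × 2.121 = 2.036.
z_β = 2.036 − 2.054 = -0.018.
Power = Φ(-0.018) = 0.493.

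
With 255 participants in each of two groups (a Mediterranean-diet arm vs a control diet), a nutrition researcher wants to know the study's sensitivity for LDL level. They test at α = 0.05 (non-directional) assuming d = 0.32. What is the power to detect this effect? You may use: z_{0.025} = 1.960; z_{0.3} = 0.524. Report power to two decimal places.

power ≈ 0.95

For two equal groups, power = Φ(d·√(n/2) − z_{α/2}).
d·√(n/2) = 0.32 × √(255/2) = 0.32 × 11.292 = 3.613.
z_β = 3.613 − 1.960 = 1.653.
Power = Φ(1.653) = 0.951.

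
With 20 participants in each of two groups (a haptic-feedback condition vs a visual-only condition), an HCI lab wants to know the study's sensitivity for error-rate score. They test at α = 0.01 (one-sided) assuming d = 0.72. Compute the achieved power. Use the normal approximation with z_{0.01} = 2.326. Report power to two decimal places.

For two equal groups, power = Φ(d·√(n/2) − z_{α}).
d·√(n/2) = 0.72 × √(20/2) = 0.72 × 3.162 = 2.277.
z_β = 2.277 − 2.326 = -0.049.
Power = Φ(-0.049) = 0.480.

power ≈ 0.48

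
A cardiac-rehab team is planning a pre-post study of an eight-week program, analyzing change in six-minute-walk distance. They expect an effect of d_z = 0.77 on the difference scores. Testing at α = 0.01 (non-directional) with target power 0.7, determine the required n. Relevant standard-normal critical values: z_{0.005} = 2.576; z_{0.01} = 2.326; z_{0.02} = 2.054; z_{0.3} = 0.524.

For a paired (one-sample on differences) test: n = ((z_{α/2} + z_β) / d)².
z_{α/2} + z_β = 2.576 + 0.524 = 3.100.
n = (3.100 / 0.77)² = 4.026² = 16.21.
Round up.

n = 17 pairs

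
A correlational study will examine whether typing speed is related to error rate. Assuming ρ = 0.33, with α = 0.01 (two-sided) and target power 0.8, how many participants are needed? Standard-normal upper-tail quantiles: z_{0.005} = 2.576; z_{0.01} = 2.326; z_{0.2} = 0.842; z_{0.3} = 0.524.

n = 103

Fisher's z: C = ½·ln((1+r)/(1−r)) = ½·ln(1.9851) = 0.3428.
n = ((z_{α/2} + z_β)/C)² + 3.
(2.576 + 0.842) / 0.3428 = 3.418 / 0.3428 = 9.971.
n = 9.971² + 3 = 99.42 + 3 = 102.4.
Round up.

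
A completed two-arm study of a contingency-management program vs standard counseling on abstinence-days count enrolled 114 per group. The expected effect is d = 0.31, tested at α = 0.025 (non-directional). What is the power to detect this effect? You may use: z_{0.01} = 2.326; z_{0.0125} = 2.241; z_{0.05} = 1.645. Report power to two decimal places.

For two equal groups, power = Φ(d·√(n/2) − z_{α/2}).
d·√(n/2) = 0.31 × √(114/2) = 0.31 × 7.550 = 2.340.
z_β = 2.340 − 2.241 = 0.099.
Power = Φ(0.099) = 0.540.

power ≈ 0.54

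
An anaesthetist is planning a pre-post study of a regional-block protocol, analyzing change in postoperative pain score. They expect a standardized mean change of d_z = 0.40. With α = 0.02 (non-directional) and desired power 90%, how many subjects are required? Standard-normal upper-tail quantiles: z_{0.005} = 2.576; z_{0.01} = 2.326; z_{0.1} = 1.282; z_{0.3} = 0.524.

For a paired (one-sample on differences) test: n = ((z_{α/2} + z_β) / d)².
z_{α/2} + z_β = 2.326 + 1.282 = 3.608.
n = (3.608 / 0.40)² = 9.020² = 81.36.
Round up.

n = 82 pairs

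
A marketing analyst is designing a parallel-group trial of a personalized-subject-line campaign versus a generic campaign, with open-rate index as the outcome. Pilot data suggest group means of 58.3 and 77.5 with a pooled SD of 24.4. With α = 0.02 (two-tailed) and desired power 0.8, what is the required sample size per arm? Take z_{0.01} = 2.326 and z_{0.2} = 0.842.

n = 33 per group

Cohen's d = |M₁ − M₂| / SD_pooled = |58.3 − 77.5| / 24.4 = 19.2 / 24.4 = 0.787.
For two independent groups with equal n: n = 2·((z_{α/2} + z_β) / d)².
z_{α/2} + z_β = 2.326 + 0.842 = 3.168.
n = 2 × (3.168 / 0.787)² = 2 × 4.025² = 2 × 16.20 = 32.4.
Round up to the next whole participant.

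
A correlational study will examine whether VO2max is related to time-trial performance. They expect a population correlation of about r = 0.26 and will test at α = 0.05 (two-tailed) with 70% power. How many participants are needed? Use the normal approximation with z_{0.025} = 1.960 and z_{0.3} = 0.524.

Fisher's z: C = ½·ln((1+r)/(1−r)) = ½·ln(1.7027) = 0.2661.
n = ((z_{α/2} + z_β)/C)² + 3.
(1.960 + 0.524) / 0.2661 = 2.484 / 0.2661 = 9.335.
n = 9.335² + 3 = 87.14 + 3 = 90.1.
Round up.

n = 91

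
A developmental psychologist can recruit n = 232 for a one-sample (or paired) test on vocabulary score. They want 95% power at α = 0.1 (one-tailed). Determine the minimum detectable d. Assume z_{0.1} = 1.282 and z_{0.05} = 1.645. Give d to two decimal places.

d_min ≈ 0.19

For a single sample (or paired design) of n = 232: d_min = (z_{α} + z_β)/√n.
z-sum = 1.282 + 1.645 = 2.927.
d_min = 2.927 / √232 = 2.927 / 15.232 = 0.192.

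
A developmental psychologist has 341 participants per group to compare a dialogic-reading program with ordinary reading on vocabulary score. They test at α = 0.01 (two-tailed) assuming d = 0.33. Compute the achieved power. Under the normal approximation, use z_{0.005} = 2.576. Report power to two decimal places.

For two equal groups, power = Φ(d·√(n/2) − z_{α/2}).
d·√(n/2) = 0.33 × √(341/2) = 0.33 × 13.058 = 4.309.
z_β = 4.309 − 2.576 = 1.733.
Power = Φ(1.733) = 0.958.

power ≈ 0.96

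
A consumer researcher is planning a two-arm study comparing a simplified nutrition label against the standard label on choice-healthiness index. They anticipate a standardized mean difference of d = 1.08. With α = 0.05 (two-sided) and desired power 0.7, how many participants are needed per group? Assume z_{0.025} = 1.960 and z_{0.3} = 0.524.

n = 11 per group

For two independent groups with equal n: n = 2·((z_{α/2} + z_β) / d)².
z_{α/2} + z_β = 1.960 + 0.524 = 2.484.
n = 2 × (2.484 / 1.08)² = 2 × 2.300² = 2 × 5.29 = 10.6.
Round up to the next whole participant.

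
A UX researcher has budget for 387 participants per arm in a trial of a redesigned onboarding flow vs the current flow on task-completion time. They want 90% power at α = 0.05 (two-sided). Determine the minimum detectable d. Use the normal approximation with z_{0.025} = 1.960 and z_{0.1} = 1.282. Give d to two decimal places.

d_min ≈ 0.23

For two independent groups of n = 387 each: d_min = (z_{α/2} + z_β)·√(2/n).
z-sum = 1.960 + 1.282 = 3.242.
d_min = 3.242 × √(2/387) = 3.242 × 0.0719 = 0.233.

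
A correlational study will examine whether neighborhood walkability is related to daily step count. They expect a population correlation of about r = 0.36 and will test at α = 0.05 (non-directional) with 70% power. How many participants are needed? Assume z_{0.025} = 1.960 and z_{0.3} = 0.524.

n = 47

Fisher's z: C = ½·ln((1+r)/(1−r)) = ½·ln(2.1250) = 0.3769.
n = ((z_{α/2} + z_β)/C)² + 3.
(1.960 + 0.524) / 0.3769 = 2.484 / 0.3769 = 6.591.
n = 6.591² + 3 = 43.44 + 3 = 46.4.
Round up.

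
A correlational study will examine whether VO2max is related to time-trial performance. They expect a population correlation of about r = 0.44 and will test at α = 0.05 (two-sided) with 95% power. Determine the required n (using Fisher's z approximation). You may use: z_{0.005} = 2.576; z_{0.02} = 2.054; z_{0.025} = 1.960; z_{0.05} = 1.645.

Fisher's z: C = ½·ln((1+r)/(1−r)) = ½·ln(2.5714) = 0.4722.
n = ((z_{α/2} + z_β)/C)² + 3.
(1.960 + 1.645) / 0.4722 = 3.605 / 0.4722 = 7.634.
n = 7.634² + 3 = 58.29 + 3 = 61.3.
Round up.

n = 62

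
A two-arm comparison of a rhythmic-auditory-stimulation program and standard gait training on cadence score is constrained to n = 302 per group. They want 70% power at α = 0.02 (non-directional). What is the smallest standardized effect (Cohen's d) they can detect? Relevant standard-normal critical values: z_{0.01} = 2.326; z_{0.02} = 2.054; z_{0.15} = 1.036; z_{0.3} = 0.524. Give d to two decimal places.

For two independent groups of n = 302 each: d_min = (z_{α/2} + z_β)·√(2/n).
z-sum = 2.326 + 0.524 = 2.850.
d_min = 2.850 × √(2/302) = 2.850 × 0.0814 = 0.232.

d_min ≈ 0.23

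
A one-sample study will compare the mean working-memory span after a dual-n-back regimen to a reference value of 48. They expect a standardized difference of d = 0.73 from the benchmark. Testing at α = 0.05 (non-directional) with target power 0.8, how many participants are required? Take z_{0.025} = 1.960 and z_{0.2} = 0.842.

For a one-sample test: n = ((z_{α/2} + z_β) / d)².
z_{α/2} + z_β = 1.960 + 0.842 = 2.802.
n = (2.802 / 0.73)² = 3.838² = 14.73.
Round up.

n = 15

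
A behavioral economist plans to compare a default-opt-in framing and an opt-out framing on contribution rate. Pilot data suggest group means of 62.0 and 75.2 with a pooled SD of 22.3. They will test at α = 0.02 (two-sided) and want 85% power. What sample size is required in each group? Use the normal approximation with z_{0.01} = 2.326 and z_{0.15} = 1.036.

Cohen's d = |M₁ − M₂| / SD_pooled = |62.0 − 75.2| / 22.3 = 13.2 / 22.3 = 0.592.
For two independent groups with equal n: n = 2·((z_{α/2} + z_β) / d)².
z_{α/2} + z_β = 2.326 + 1.036 = 3.362.
n = 2 × (3.362 / 0.592)² = 2 × 5.679² = 2 × 32.25 = 64.5.
Round up to the next whole participant.

n = 65 per group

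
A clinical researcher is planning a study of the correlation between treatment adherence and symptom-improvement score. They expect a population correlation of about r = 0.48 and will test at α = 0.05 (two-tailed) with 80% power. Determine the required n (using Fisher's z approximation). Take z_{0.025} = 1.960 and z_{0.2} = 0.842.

Fisher's z: C = ½·ln((1+r)/(1−r)) = ½·ln(2.8462) = 0.5230.
n = ((z_{α/2} + z_β)/C)² + 3.
(1.960 + 0.842) / 0.5230 = 2.802 / 0.5230 = 5.358.
n = 5.358² + 3 = 28.70 + 3 = 31.7.
Round up.

n = 32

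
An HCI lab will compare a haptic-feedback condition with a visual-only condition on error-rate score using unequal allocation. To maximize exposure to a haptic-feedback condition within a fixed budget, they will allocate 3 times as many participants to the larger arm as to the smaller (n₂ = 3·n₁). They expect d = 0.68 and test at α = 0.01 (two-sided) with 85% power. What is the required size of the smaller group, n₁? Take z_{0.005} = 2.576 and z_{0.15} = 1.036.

With allocation ratio k = n₂/n₁ = 3, Var(x̄₁−x̄₂) = σ²(1/n₁ + 1/(k·n₁)) = σ²·(k+1)/(k·n₁).
So n₁ = (1 + 1/k)·((z_{α/2} + z_β)/d)² = 1.333 × (3.612/0.68)².
n₁ = 1.333 × 28.21 = 37.6.
Round up: n₁ = 38, giving n₂ = 3 × 38 = 114.

n₁ = 38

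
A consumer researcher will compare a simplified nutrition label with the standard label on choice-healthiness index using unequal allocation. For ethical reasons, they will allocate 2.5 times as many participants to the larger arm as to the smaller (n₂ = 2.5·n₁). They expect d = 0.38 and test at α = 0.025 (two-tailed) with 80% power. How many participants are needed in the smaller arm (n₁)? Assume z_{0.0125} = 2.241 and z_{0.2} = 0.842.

n₁ = 93

With allocation ratio k = n₂/n₁ = 2.5, Var(x̄₁−x̄₂) = σ²(1/n₁ + 1/(k·n₁)) = σ²·(k+1)/(k·n₁).
So n₁ = (1 + 1/k)·((z_{α/2} + z_β)/d)² = 1.400 × (3.083/0.38)².
n₁ = 1.400 × 65.82 = 92.2.
Round up: n₁ = 93, giving n₂ = ⌈2.5 × 93⌉ = ⌈232.5⌉ = 233.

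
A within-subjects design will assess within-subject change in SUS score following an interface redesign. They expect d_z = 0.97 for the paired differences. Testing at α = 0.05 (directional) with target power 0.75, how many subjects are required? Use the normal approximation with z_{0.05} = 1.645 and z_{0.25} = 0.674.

For a paired (one-sample on differences) test: n = ((z_{α} + z_β) / d)².
z_{α} + z_β = 1.645 + 0.674 = 2.319.
n = (2.319 / 0.97)² = 2.391² = 5.72.
Round up.

n = 6 pairs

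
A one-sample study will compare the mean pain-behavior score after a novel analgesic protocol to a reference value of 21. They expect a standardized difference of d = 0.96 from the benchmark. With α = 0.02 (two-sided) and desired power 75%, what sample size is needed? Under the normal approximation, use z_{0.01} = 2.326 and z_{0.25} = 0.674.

For a one-sample test: n = ((z_{α/2} + z_β) / d)².
z_{α/2} + z_β = 2.326 + 0.674 = 3.000.
n = (3.000 / 0.96)² = 3.125² = 9.77.
Round up.

n = 10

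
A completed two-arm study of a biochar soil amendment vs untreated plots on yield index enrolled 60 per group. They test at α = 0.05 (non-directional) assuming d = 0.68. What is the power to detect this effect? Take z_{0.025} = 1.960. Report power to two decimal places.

power ≈ 0.96

For two equal groups, power = Φ(d·√(n/2) − z_{α/2}).
d·√(n/2) = 0.68 × √(60/2) = 0.68 × 5.477 = 3.725.
z_β = 3.725 − 1.960 = 1.765.
Power = Φ(1.765) = 0.961.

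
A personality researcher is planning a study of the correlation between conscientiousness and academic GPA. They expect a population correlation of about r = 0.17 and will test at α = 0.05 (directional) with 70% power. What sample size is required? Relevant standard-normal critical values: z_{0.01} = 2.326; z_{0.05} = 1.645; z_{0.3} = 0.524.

Fisher's z: C = ½·ln((1+r)/(1−r)) = ½·ln(1.4096) = 0.1717.
n = ((z_{α} + z_β)/C)² + 3.
(1.645 + 0.524) / 0.1717 = 2.169 / 0.1717 = 12.632.
n = 12.632² + 3 = 159.58 + 3 = 162.6.
Round up.

n = 163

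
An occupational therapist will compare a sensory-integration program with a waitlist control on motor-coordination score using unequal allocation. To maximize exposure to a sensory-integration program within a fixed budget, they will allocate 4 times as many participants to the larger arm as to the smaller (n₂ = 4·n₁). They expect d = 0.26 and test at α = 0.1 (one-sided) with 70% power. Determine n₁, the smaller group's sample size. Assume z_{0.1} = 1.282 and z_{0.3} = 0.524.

n₁ = 61

With allocation ratio k = n₂/n₁ = 4, Var(x̄₁−x̄₂) = σ²(1/n₁ + 1/(k·n₁)) = σ²·(k+1)/(k·n₁).
So n₁ = (1 + 1/k)·((z_{α} + z_β)/d)² = 1.250 × (1.806/0.26)².
n₁ = 1.250 × 48.25 = 60.3.
Round up: n₁ = 61, giving n₂ = 4 × 61 = 244.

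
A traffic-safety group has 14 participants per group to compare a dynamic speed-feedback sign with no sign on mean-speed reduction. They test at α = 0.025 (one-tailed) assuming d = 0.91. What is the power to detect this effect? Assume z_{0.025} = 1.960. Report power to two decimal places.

For two equal groups, power = Φ(d·√(n/2) − z_{α}).
d·√(n/2) = 0.91 × √(14/2) = 0.91 × 2.646 = 2.408.
z_β = 2.408 − 1.960 = 0.448.
Power = Φ(0.448) = 0.673.

power ≈ 0.67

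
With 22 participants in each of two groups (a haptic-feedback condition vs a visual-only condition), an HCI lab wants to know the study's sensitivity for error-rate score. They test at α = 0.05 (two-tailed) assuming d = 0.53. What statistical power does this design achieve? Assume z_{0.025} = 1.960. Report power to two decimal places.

power ≈ 0.42

For two equal groups, power = Φ(d·√(n/2) − z_{α/2}).
d·√(n/2) = 0.53 × √(22/2) = 0.53 × 3.317 = 1.758.
z_β = 1.758 − 1.960 = -0.202.
Power = Φ(-0.202) = 0.420.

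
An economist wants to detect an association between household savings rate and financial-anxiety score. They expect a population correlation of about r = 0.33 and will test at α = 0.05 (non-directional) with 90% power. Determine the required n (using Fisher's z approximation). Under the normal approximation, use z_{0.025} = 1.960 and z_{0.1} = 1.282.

n = 93

Fisher's z: C = ½·ln((1+r)/(1−r)) = ½·ln(1.9851) = 0.3428.
n = ((z_{α/2} + z_β)/C)² + 3.
(1.960 + 1.282) / 0.3428 = 3.242 / 0.3428 = 9.457.
n = 9.457² + 3 = 89.44 + 3 = 92.4.
Round up.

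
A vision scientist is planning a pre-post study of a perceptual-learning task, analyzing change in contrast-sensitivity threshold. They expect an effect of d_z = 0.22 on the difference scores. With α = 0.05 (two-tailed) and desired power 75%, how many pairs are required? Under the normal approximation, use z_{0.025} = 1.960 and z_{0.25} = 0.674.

n = 144 pairs

For a paired (one-sample on differences) test: n = ((z_{α/2} + z_β) / d)².
z_{α/2} + z_β = 1.960 + 0.674 = 2.634.
n = (2.634 / 0.22)² = 11.973² = 143.35.
Round up.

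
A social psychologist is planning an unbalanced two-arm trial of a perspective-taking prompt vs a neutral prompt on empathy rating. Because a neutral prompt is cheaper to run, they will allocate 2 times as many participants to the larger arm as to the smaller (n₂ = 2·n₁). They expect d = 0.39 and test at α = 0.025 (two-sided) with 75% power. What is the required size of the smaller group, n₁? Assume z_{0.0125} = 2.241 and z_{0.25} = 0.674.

n₁ = 84

With allocation ratio k = n₂/n₁ = 2, Var(x̄₁−x̄₂) = σ²(1/n₁ + 1/(k·n₁)) = σ²·(k+1)/(k·n₁).
So n₁ = (1 + 1/k)·((z_{α/2} + z_β)/d)² = 1.500 × (2.915/0.39)².
n₁ = 1.500 × 55.87 = 83.8.
Round up: n₁ = 84, giving n₂ = 2 × 84 = 168.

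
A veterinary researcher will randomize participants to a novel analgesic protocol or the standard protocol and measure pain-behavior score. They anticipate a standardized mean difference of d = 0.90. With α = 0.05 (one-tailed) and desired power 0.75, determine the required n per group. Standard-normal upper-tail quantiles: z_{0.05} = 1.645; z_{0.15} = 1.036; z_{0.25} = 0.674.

For two independent groups with equal n: n = 2·((z_{α} + z_β) / d)².
z_{α} + z_β = 1.645 + 0.674 = 2.319.
n = 2 × (2.319 / 0.90)² = 2 × 2.577² = 2 × 6.64 = 13.3.
Round up to the next whole participant.

n = 14 per group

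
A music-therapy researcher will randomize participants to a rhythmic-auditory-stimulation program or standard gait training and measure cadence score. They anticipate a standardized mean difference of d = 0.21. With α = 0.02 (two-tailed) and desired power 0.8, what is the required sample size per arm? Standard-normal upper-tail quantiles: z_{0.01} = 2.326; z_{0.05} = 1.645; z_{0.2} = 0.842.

n = 456 per group

For two independent groups with equal n: n = 2·((z_{α/2} + z_β) / d)².
z_{α/2} + z_β = 2.326 + 0.842 = 3.168.
n = 2 × (3.168 / 0.21)² = 2 × 15.086² = 2 × 227.58 = 455.2.
Round up to the next whole participant.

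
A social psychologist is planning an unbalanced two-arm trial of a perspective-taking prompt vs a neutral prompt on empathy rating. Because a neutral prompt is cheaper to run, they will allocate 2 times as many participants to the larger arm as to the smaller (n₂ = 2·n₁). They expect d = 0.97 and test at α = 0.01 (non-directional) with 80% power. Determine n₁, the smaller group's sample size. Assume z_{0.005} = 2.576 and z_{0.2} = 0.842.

With allocation ratio k = n₂/n₁ = 2, Var(x̄₁−x̄₂) = σ²(1/n₁ + 1/(k·n₁)) = σ²·(k+1)/(k·n₁).
So n₁ = (1 + 1/k)·((z_{α/2} + z_β)/d)² = 1.500 × (3.418/0.97)².
n₁ = 1.500 × 12.42 = 18.6.
Round up: n₁ = 19, giving n₂ = 2 × 19 = 38.

n₁ = 19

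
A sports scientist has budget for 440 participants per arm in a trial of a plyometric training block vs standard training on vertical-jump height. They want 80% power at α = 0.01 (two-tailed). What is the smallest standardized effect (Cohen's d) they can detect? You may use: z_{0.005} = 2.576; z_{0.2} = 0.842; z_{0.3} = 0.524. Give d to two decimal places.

For two independent groups of n = 440 each: d_min = (z_{α/2} + z_β)·√(2/n).
z-sum = 2.576 + 0.842 = 3.418.
d_min = 3.418 × √(2/440) = 3.418 × 0.0674 = 0.230.

d_min ≈ 0.23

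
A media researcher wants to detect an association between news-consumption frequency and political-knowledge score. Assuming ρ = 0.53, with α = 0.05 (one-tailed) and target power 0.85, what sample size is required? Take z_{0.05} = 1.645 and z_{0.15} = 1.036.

Fisher's z: C = ½·ln((1+r)/(1−r)) = ½·ln(3.2553) = 0.5901.
n = ((z_{α} + z_β)/C)² + 3.
(1.645 + 1.036) / 0.5901 = 2.681 / 0.5901 = 4.543.
n = 4.543² + 3 = 20.64 + 3 = 23.6.
Round up.

n = 24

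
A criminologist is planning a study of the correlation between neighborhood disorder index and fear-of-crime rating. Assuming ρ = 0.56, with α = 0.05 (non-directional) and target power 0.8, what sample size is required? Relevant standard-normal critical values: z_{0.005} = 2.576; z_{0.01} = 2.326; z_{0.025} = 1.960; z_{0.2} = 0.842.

n = 23

Fisher's z: C = ½·ln((1+r)/(1−r)) = ½·ln(3.5455) = 0.6328.
n = ((z_{α/2} + z_β)/C)² + 3.
(1.960 + 0.842) / 0.6328 = 2.802 / 0.6328 = 4.428.
n = 4.428² + 3 = 19.61 + 3 = 22.6.
Round up.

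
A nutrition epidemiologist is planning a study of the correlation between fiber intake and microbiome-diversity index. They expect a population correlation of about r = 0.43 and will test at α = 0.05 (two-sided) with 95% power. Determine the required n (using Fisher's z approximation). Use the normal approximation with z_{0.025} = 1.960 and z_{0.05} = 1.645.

n = 65

Fisher's z: C = ½·ln((1+r)/(1−r)) = ½·ln(2.5088) = 0.4599.
n = ((z_{α/2} + z_β)/C)² + 3.
(1.960 + 1.645) / 0.4599 = 3.605 / 0.4599 = 7.839.
n = 7.839² + 3 = 61.44 + 3 = 64.4.
Round up.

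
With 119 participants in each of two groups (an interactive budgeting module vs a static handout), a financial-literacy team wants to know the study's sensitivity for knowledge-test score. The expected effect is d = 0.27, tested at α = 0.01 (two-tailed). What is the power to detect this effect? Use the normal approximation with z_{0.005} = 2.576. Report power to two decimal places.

For two equal groups, power = Φ(d·√(n/2) − z_{α/2}).
d·√(n/2) = 0.27 × √(119/2) = 0.27 × 7.714 = 2.083.
z_β = 2.083 − 2.576 = -0.493.
Power = Φ(-0.493) = 0.311.

power ≈ 0.31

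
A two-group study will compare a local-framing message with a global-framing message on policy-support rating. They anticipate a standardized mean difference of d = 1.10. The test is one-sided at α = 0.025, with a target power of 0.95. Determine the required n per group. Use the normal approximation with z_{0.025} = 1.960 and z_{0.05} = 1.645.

n = 22 per group

For two independent groups with equal n: n = 2·((z_{α} + z_β) / d)².
z_{α} + z_β = 1.960 + 1.645 = 3.605.
n = 2 × (3.605 / 1.10)² = 2 × 3.277² = 2 × 10.74 = 21.5.
Round up to the next whole participant.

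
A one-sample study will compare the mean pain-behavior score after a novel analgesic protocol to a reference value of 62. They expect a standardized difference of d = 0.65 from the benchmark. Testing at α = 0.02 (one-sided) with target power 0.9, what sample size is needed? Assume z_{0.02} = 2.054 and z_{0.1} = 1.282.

n = 27

For a one-sample test: n = ((z_{α} + z_β) / d)².
z_{α} + z_β = 2.054 + 1.282 = 3.336.
n = (3.336 / 0.65)² = 5.132² = 26.34.
Round up.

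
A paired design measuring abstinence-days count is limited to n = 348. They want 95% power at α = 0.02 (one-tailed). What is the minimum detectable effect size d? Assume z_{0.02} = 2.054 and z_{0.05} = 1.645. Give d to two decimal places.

For a single sample (or paired design) of n = 348: d_min = (z_{α} + z_β)/√n.
z-sum = 2.054 + 1.645 = 3.699.
d_min = 3.699 / √348 = 3.699 / 18.655 = 0.198.

d_min ≈ 0.20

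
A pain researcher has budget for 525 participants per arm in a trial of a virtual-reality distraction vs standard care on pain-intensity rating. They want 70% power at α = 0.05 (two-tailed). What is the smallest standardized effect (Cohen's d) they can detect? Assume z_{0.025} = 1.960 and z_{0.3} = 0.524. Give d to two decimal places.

For two independent groups of n = 525 each: d_min = (z_{α/2} + z_β)·√(2/n).
z-sum = 1.960 + 0.524 = 2.484.
d_min = 2.484 × √(2/525) = 2.484 × 0.0617 = 0.153.

d_min ≈ 0.15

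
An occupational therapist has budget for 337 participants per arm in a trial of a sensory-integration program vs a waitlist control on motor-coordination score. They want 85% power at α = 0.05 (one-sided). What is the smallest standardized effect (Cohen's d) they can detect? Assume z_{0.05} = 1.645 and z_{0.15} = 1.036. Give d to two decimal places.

For two independent groups of n = 337 each: d_min = (z_{α} + z_β)·√(2/n).
z-sum = 1.645 + 1.036 = 2.681.
d_min = 2.681 × √(2/337) = 2.681 × 0.0770 = 0.207.

d_min ≈ 0.21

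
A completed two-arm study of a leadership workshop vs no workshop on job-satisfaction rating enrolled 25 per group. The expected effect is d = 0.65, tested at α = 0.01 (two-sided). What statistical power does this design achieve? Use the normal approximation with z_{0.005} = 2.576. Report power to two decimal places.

power ≈ 0.39

For two equal groups, power = Φ(d·√(n/2) − z_{α/2}).
d·√(n/2) = 0.65 × √(25/2) = 0.65 × 3.536 = 2.298.
z_β = 2.298 − 2.576 = -0.278.
Power = Φ(-0.278) = 0.391.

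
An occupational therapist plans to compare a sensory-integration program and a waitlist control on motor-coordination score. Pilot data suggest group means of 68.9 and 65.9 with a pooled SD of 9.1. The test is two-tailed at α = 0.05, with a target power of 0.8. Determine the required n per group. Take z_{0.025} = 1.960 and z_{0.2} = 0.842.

Cohen's d = |M₁ − M₂| / SD_pooled = |68.9 − 65.9| / 9.1 = 3.0 / 9.1 = 0.330.
For two independent groups with equal n: n = 2·((z_{α/2} + z_β) / d)².
z_{α/2} + z_β = 1.960 + 0.842 = 2.802.
n = 2 × (2.802 / 0.330)² = 2 × 8.491² = 2 × 72.10 = 144.2.
Round up to the next whole participant.

n = 145 per group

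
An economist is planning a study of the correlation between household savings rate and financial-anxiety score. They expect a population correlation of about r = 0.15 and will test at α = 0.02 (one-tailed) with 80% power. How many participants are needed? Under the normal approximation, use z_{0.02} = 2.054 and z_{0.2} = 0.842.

n = 371

Fisher's z: C = ½·ln((1+r)/(1−r)) = ½·ln(1.3529) = 0.1511.
n = ((z_{α} + z_β)/C)² + 3.
(2.054 + 0.842) / 0.1511 = 2.896 / 0.1511 = 19.166.
n = 19.166² + 3 = 367.34 + 3 = 370.3.
Round up.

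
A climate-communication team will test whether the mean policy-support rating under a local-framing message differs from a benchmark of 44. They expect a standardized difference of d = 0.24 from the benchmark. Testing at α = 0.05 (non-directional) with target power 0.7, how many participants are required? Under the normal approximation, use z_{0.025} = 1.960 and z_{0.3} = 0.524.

n = 108

For a one-sample test: n = ((z_{α/2} + z_β) / d)².
z_{α/2} + z_β = 1.960 + 0.524 = 2.484.
n = (2.484 / 0.24)² = 10.350² = 107.12.
Round up.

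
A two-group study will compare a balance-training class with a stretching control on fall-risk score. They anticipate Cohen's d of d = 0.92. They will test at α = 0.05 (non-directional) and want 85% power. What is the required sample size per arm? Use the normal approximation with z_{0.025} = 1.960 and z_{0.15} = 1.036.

For two independent groups with equal n: n = 2·((z_{α/2} + z_β) / d)².
z_{α/2} + z_β = 1.960 + 1.036 = 2.996.
n = 2 × (2.996 / 0.92)² = 2 × 3.257² = 2 × 10.60 = 21.2.
Round up to the next whole participant.

n = 22 per group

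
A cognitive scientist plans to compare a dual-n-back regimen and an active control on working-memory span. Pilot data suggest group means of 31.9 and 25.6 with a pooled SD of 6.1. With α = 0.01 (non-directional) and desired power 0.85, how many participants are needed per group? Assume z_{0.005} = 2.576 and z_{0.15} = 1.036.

Cohen's d = |M₁ − M₂| / SD_pooled = |31.9 − 25.6| / 6.1 = 6.3 / 6.1 = 1.033.
For two independent groups with equal n: n = 2·((z_{α/2} + z_β) / d)².
z_{α/2} + z_β = 2.576 + 1.036 = 3.612.
n = 2 × (3.612 / 1.033)² = 2 × 3.497² = 2 × 12.23 = 24.5.
Round up to the next whole participant.

n = 25 per group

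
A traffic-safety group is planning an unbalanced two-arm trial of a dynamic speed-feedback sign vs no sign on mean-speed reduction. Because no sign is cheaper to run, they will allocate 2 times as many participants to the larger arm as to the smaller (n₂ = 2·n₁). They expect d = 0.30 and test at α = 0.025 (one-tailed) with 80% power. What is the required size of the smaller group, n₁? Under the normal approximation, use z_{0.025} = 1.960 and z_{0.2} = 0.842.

With allocation ratio k = n₂/n₁ = 2, Var(x̄₁−x̄₂) = σ²(1/n₁ + 1/(k·n₁)) = σ²·(k+1)/(k·n₁).
So n₁ = (1 + 1/k)·((z_{α} + z_β)/d)² = 1.500 × (2.802/0.30)².
n₁ = 1.500 × 87.24 = 130.9.
Round up: n₁ = 131, giving n₂ = 2 × 131 = 262.

n₁ = 131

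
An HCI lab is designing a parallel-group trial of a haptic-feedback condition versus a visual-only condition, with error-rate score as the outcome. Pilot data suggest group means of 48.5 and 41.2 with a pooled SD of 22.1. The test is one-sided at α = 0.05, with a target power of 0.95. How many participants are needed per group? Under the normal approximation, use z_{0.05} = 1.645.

n = 199 per group

Cohen's d = |M₁ − M₂| / SD_pooled = |48.5 − 41.2| / 22.1 = 7.3 / 22.1 = 0.330.
For two independent groups with equal n: n = 2·((z_{α} + z_β) / d)².
z_{α} + z_β = 1.645 + 1.645 = 3.290.
n = 2 × (3.290 / 0.330)² = 2 × 9.970² = 2 × 99.39 = 198.8.
Round up to the next whole participant.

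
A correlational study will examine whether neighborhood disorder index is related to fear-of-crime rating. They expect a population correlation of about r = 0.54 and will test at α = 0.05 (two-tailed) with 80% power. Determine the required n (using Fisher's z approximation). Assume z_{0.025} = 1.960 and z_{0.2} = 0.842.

Fisher's z: C = ½·ln((1+r)/(1−r)) = ½·ln(3.3478) = 0.6042.
n = ((z_{α/2} + z_β)/C)² + 3.
(1.960 + 0.842) / 0.6042 = 2.802 / 0.6042 = 4.638.
n = 4.638² + 3 = 21.51 + 3 = 24.5.
Round up.

n = 25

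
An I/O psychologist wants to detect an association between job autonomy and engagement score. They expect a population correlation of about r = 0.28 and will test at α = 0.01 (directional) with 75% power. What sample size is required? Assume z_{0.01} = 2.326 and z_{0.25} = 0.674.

Fisher's z: C = ½·ln((1+r)/(1−r)) = ½·ln(1.7778) = 0.2877.
n = ((z_{α} + z_β)/C)² + 3.
(2.326 + 0.674) / 0.2877 = 3.000 / 0.2877 = 10.428.
n = 10.428² + 3 = 108.73 + 3 = 111.7.
Round up.

n = 112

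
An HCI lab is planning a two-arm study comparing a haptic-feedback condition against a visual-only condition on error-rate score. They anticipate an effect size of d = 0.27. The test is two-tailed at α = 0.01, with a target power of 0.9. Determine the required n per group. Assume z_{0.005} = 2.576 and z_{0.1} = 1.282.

For two independent groups with equal n: n = 2·((z_{α/2} + z_β) / d)².
z_{α/2} + z_β = 2.576 + 1.282 = 3.858.
n = 2 × (3.858 / 0.27)² = 2 × 14.289² = 2 × 204.17 = 408.3.
Round up to the next whole participant.

n = 409 per group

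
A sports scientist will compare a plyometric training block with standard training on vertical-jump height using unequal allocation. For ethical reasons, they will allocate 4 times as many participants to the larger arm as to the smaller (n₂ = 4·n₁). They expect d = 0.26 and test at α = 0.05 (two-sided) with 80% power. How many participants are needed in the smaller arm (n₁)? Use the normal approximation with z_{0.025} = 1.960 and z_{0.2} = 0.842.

With allocation ratio k = n₂/n₁ = 4, Var(x̄₁−x̄₂) = σ²(1/n₁ + 1/(k·n₁)) = σ²·(k+1)/(k·n₁).
So n₁ = (1 + 1/k)·((z_{α/2} + z_β)/d)² = 1.250 × (2.802/0.26)².
n₁ = 1.250 × 116.14 = 145.2.
Round up: n₁ = 146, giving n₂ = 4 × 146 = 584.

n₁ = 146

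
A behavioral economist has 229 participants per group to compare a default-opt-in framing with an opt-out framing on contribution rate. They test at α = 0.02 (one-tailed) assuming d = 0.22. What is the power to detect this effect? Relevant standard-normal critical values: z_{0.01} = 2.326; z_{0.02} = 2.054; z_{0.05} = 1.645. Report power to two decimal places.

power ≈ 0.62

For two equal groups, power = Φ(d·√(n/2) − z_{α}).
d·√(n/2) = 0.22 × √(229/2) = 0.22 × 10.700 = 2.354.
z_β = 2.354 − 2.054 = 0.300.
Power = Φ(0.300) = 0.618.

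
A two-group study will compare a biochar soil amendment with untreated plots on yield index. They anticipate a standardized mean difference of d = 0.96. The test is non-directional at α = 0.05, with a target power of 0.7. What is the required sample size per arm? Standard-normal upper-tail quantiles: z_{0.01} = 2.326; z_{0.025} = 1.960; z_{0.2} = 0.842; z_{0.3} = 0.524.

n = 14 per group

For two independent groups with equal n: n = 2·((z_{α/2} + z_β) / d)².
z_{α/2} + z_β = 1.960 + 0.524 = 2.484.
n = 2 × (2.484 / 0.96)² = 2 × 2.587² = 2 × 6.70 = 13.4.
Round up to the next whole participant.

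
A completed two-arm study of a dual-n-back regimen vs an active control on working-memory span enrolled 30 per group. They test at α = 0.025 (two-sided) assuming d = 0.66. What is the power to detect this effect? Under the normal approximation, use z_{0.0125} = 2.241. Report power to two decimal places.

power ≈ 0.62

For two equal groups, power = Φ(d·√(n/2) − z_{α/2}).
d·√(n/2) = 0.66 × √(30/2) = 0.66 × 3.873 = 2.556.
z_β = 2.556 − 2.241 = 0.315.
Power = Φ(0.315) = 0.624.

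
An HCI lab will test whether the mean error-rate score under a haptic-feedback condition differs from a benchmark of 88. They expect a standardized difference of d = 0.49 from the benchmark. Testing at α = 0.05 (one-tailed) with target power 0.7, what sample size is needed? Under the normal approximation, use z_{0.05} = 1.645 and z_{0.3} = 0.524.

n = 20

For a one-sample test: n = ((z_{α} + z_β) / d)².
z_{α} + z_β = 1.645 + 0.524 = 2.169.
n = (2.169 / 0.49)² = 4.427² = 19.59.
Round up.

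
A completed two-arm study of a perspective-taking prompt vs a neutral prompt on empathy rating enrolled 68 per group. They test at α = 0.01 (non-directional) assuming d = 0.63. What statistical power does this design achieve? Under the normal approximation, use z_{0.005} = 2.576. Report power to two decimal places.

For two equal groups, power = Φ(d·√(n/2) − z_{α/2}).
d·√(n/2) = 0.63 × √(68/2) = 0.63 × 5.831 = 3.673.
z_β = 3.673 − 2.576 = 1.097.
Power = Φ(1.097) = 0.864.

power ≈ 0.86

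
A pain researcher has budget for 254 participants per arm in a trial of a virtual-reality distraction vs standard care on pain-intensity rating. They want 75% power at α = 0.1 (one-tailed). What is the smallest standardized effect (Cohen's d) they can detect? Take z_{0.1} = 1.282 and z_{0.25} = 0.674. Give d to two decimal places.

For two independent groups of n = 254 each: d_min = (z_{α} + z_β)·√(2/n).
z-sum = 1.282 + 0.674 = 1.956.
d_min = 1.956 × √(2/254) = 1.956 × 0.0887 = 0.174.

d_min ≈ 0.17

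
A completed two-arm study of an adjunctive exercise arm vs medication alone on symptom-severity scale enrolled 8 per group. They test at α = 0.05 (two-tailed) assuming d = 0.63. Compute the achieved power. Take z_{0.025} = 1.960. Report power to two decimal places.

For two equal groups, power = Φ(d·√(n/2) − z_{α/2}).
d·√(n/2) = 0.63 × √(8/2) = 0.63 × 2.000 = 1.260.
z_β = 1.260 − 1.960 = -0.700.
Power = Φ(-0.700) = 0.242.

power ≈ 0.24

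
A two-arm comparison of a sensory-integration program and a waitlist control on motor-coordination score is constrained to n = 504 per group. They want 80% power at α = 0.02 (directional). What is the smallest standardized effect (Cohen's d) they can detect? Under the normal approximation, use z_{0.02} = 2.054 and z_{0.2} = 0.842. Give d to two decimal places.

For two independent groups of n = 504 each: d_min = (z_{α} + z_β)·√(2/n).
z-sum = 2.054 + 0.842 = 2.896.
d_min = 2.896 × √(2/504) = 2.896 × 0.0630 = 0.182.

d_min ≈ 0.18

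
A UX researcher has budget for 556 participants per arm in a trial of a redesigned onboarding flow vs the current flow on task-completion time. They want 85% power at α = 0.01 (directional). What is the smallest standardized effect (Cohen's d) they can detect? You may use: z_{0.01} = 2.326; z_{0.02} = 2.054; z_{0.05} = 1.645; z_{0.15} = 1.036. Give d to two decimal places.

For two independent groups of n = 556 each: d_min = (z_{α} + z_β)·√(2/n).
z-sum = 2.326 + 1.036 = 3.362.
d_min = 3.362 × √(2/556) = 3.362 × 0.0600 = 0.202.

d_min ≈ 0.20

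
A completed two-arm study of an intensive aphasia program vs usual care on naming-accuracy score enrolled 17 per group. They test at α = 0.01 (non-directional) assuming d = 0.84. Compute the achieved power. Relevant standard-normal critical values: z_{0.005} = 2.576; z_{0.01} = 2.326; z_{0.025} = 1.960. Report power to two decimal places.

power ≈ 0.45

For two equal groups, power = Φ(d·√(n/2) − z_{α/2}).
d·√(n/2) = 0.84 × √(17/2) = 0.84 × 2.915 = 2.449.
z_β = 2.449 − 2.576 = -0.127.
Power = Φ(-0.127) = 0.449.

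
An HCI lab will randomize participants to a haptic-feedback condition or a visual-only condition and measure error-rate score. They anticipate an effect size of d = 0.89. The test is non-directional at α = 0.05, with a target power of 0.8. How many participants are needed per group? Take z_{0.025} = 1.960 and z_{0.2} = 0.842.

n = 20 per group

For two independent groups with equal n: n = 2·((z_{α/2} + z_β) / d)².
z_{α/2} + z_β = 1.960 + 0.842 = 2.802.
n = 2 × (2.802 / 0.89)² = 2 × 3.148² = 2 × 9.91 = 19.8.
Round up to the next whole participant.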